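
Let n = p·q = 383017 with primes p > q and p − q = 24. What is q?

Since p = q + 24, we have 383017 = q(q + 24), so q² + 24q − 383017 = 0.
Discriminant: 24² + 4·383017 = 576 + 1532068 = 1532644; √1532644 = 1238.
q = (−24 + 1238)/2 = 607, and p = q + 24 = 631.
Check: 607 · 631 = 383017.

607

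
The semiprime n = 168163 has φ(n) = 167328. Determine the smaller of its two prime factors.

337

φ(n) = (p−1)(q−1) = n − (p+q) + 1, so p + q = 168163 − 167328 + 1 = 836.
p and q are the roots of t² − 836t + 168163 = 0.
Discriminant: 836² − 4·168163 = 698896 − 672652 = 26244; √26244 = 162.
q = (836 − 162)/2 = 337, p = (836 + 162)/2 = 499.
Check: 337 · 499 = 168163.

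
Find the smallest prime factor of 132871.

132871 is odd.
Digit sum 22, not divisible by 3.
Ends in 1: not divisible by 5.
7: 132871 = 7·18981 + 4
11: 132871 = 11·12079 + 2
13: 132871 = 13·10220 + 11
17: 132871 = 17·7815 + 16
19: 132871 = 19·6993 + 4
23: 132871 = 23·5777

23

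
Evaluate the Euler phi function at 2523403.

Factor: 2523403 = 113 · 137 · 163.
φ(2523403) = (113−1) · (137−1) · (163−1) = 112 · 136 · 162 = 2467584.

2467584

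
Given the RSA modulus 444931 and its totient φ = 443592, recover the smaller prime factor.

607

φ(n) = (p−1)(q−1) = n − (p+q) + 1, so p + q = 444931 − 443592 + 1 = 1340.
p and q are the roots of t² − 1340t + 444931 = 0.
Discriminant: 1340² − 4·444931 = 1795600 − 1779724 = 15876; √15876 = 126.
q = (1340 − 126)/2 = 607, p = (1340 + 126)/2 = 733.
Check: 607 · 733 = 444931.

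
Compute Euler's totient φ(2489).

2340

Factor: 2489 = 19 · 131.
φ(2489) = (19−1) · (131−1) = 18 · 130 = 2340.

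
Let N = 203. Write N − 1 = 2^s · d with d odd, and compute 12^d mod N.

157

203 − 1 = 202 = 2^1 · 101, so d = 101.
12^1 ≡ 12 (mod 203)
12^2 ≡ 12^2 = 144 ≡ 144 (mod 203)
12^4 ≡ 144^2 = 20736 ≡ 30 (mod 203)
12^8 ≡ 30^2 = 900 ≡ 88 (mod 203)
12^16 ≡ 88^2 = 7744 ≡ 30 (mod 203)
12^32 ≡ 30^2 = 900 ≡ 88 (mod 203)
12^64 ≡ 88^2 = 7744 ≡ 30 (mod 203)
101 = 64 + 32 + 4 + 1 in binary powers of 2.
So 12^101 ≡ 30 · 88 · 30 · 12 ≡ 157 (mod 203).
Squaring chain: 157; never reaches −1, so base 12 is a Miller–Rabin witness that 203 is composite.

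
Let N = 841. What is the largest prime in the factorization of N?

841 = 29 · 29
29 = 29 · 1
So 841 = 29^2; the largest prime factor is 29.

29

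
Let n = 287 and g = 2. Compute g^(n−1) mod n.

2^1 ≡ 2 (mod 287)
2^2 ≡ 2^2 = 4 ≡ 4 (mod 287)
2^4 ≡ 4^2 = 16 ≡ 16 (mod 287)
2^8 ≡ 16^2 = 256 ≡ 256 (mod 287)
2^16 ≡ 256^2 = 65536 ≡ 100 (mod 287)
2^32 ≡ 100^2 = 10000 ≡ 242 (mod 287)
2^64 ≡ 242^2 = 58564 ≡ 16 (mod 287)
2^128 ≡ 16^2 = 256 ≡ 256 (mod 287)
2^256 ≡ 256^2 = 65536 ≡ 100 (mod 287)
286 = 256 + 16 + 8 + 4 + 2 in binary powers of 2.
So 2^286 ≡ 100 · 100 · 256 · 16 · 4 ≡ 23 (mod 287).
Since 23 ≠ 1, base 2 is a Fermat witness: 287 is composite.

23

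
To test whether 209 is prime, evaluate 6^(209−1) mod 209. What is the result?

158

6^1 ≡ 6 (mod 209)
6^2 ≡ 6^2 = 36 ≡ 36 (mod 209)
6^4 ≡ 36^2 = 1296 ≡ 42 (mod 209)
6^8 ≡ 42^2 = 1764 ≡ 92 (mod 209)
6^16 ≡ 92^2 = 8464 ≡ 104 (mod 209)
6^32 ≡ 104^2 = 10816 ≡ 157 (mod 209)
6^64 ≡ 157^2 = 24649 ≡ 196 (mod 209)
6^128 ≡ 196^2 = 38416 ≡ 169 (mod 209)
208 = 128 + 64 + 16 in binary powers of 2.
So 6^208 ≡ 169 · 196 · 104 ≡ 158 (mod 209).
Since 158 ≠ 1, base 6 is a Fermat witness: 209 is composite.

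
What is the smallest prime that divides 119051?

17

119051 is odd.
Digit sum 17, not divisible by 3.
Ends in 1: not divisible by 5.
7: 119051 = 7·17007 + 2
11: 119051 = 11·10822 + 9
13: 119051 = 13·9157 + 10
17: 119051 = 17·7003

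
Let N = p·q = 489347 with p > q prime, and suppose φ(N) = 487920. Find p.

857

φ(n) = (p−1)(q−1) = n − (p+q) + 1, so p + q = 489347 − 487920 + 1 = 1428.
p and q are the roots of t² − 1428t + 489347 = 0.
Discriminant: 1428² − 4·489347 = 2039184 − 1957388 = 81796; √81796 = 286.
q = (1428 − 286)/2 = 571, p = (1428 + 286)/2 = 857.
Check: 571 · 857 = 489347.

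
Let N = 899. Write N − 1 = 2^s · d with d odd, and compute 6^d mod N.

615

899 − 1 = 898 = 2^1 · 449, so d = 449.
6^1 ≡ 6 (mod 899)
6^2 ≡ 6^2 = 36 ≡ 36 (mod 899)
6^4 ≡ 36^2 = 1296 ≡ 397 (mod 899)
6^8 ≡ 397^2 = 157609 ≡ 284 (mod 899)
6^16 ≡ 284^2 = 80656 ≡ 645 (mod 899)
6^32 ≡ 645^2 = 416025 ≡ 687 (mod 899)
6^64 ≡ 687^2 = 471969 ≡ 893 (mod 899)
6^128 ≡ 893^2 = 797449 ≡ 36 (mod 899)
6^256 ≡ 36^2 = 1296 ≡ 397 (mod 899)
449 = 256 + 128 + 64 + 1 in binary powers of 2.
So 6^449 ≡ 397 · 36 · 893 · 6 ≡ 615 (mod 899).
Squaring chain: 615; never reaches −1, so base 6 is a Miller–Rabin witness that 899 is composite.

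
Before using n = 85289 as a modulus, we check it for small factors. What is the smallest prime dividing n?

85289 is odd.
Digit sum 32, not divisible by 3.
Ends in 9: not divisible by 5.
7: 85289 = 7·12184 + 1
11: 85289 = 11·7753 + 6
13: 85289 = 13·6560 + 9
17: 85289 = 17·5017

17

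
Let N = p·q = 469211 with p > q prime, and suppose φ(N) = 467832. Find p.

773

φ(n) = (p−1)(q−1) = n − (p+q) + 1, so p + q = 469211 − 467832 + 1 = 1380.
p and q are the roots of t² − 1380t + 469211 = 0.
Discriminant: 1380² − 4·469211 = 1904400 − 1876844 = 27556; √27556 = 166.
q = (1380 − 166)/2 = 607, p = (1380 + 166)/2 = 773.
Check: 607 · 773 = 469211.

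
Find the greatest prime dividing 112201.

73

112201 = 29 · 3869
3869 = 53 · 73
73 is prime.
So 112201 = 29 · 53 · 73; the largest prime factor is 73.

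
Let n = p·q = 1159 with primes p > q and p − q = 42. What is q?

19

Since p = q + 42, we have 1159 = q(q + 42), so q² + 42q − 1159 = 0.
Discriminant: 42² + 4·1159 = 1764 + 4636 = 6400; √6400 = 80.
q = (−42 + 80)/2 = 19, and p = q + 42 = 61.
Check: 19 · 61 = 1159.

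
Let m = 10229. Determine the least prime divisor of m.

10229 is odd.
Digit sum 14, not divisible by 3.
Ends in 9: not divisible by 5.
7: 10229 = 7·1461 + 2
11: 10229 = 11·929 + 10
13: 10229 = 13·786 + 11
17: 10229 = 17·601 + 12
19: 10229 = 19·538 + 7
23: 10229 = 23·444 + 17
29: 10229 = 29·352 + 21
31: 10229 = 31·329 + 30
37: 10229 = 37·276 + 17
41: 10229 = 41·249 + 20
43: 10229 = 43·237 + 38
47: 10229 = 47·217 + 30
53: 10229 = 53·193

53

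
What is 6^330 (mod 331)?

1

6^1 ≡ 6 (mod 331)
6^2 ≡ 6^2 = 36 ≡ 36 (mod 331)
6^4 ≡ 36^2 = 1296 ≡ 303 (mod 331)
6^8 ≡ 303^2 = 91809 ≡ 122 (mod 331)
6^16 ≡ 122^2 = 14884 ≡ 320 (mod 331)
6^32 ≡ 320^2 = 102400 ≡ 121 (mod 331)
6^64 ≡ 121^2 = 14641 ≡ 77 (mod 331)
6^128 ≡ 77^2 = 5929 ≡ 302 (mod 331)
6^256 ≡ 302^2 = 91204 ≡ 179 (mod 331)
330 = 256 + 64 + 8 + 2 in binary powers of 2.
So 6^330 ≡ 179 · 77 · 122 · 36 ≡ 1 (mod 331).
Since the result is 1, base 6 gives no evidence that 331 is composite.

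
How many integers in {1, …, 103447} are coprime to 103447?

Factor: 103447 = 31 · 47 · 71.
φ(103447) = (31−1) · (47−1) · (71−1) = 30 · 46 · 70 = 96600.

96600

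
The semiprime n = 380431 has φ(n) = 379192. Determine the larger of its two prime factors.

683

φ(n) = (p−1)(q−1) = n − (p+q) + 1, so p + q = 380431 − 379192 + 1 = 1240.
p and q are the roots of t² − 1240t + 380431 = 0.
Discriminant: 1240² − 4·380431 = 1537600 − 1521724 = 15876; √15876 = 126.
q = (1240 − 126)/2 = 557, p = (1240 + 126)/2 = 683.
Check: 557 · 683 = 380431.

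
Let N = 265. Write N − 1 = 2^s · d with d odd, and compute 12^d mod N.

167

265 − 1 = 264 = 2^3 · 33, so d = 33.
12^1 ≡ 12 (mod 265)
12^2 ≡ 12^2 = 144 ≡ 144 (mod 265)
12^4 ≡ 144^2 = 20736 ≡ 66 (mod 265)
12^8 ≡ 66^2 = 4356 ≡ 116 (mod 265)
12^16 ≡ 116^2 = 13456 ≡ 206 (mod 265)
12^32 ≡ 206^2 = 42436 ≡ 36 (mod 265)
33 = 32 + 1 in binary powers of 2.
So 12^33 ≡ 36 · 12 ≡ 167 (mod 265).
Squaring chain: 167 → 64 → 121; never reaches −1, so base 12 is a Miller–Rabin witness that 265 is composite.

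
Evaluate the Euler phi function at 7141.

6912

Factor: 7141 = 37 · 193.
φ(7141) = (37−1) · (193−1) = 36 · 192 = 6912.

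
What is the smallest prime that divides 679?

7

679 is odd.
Digit sum 22, not divisible by 3.
Ends in 9: not divisible by 5.
7: 679 = 7·97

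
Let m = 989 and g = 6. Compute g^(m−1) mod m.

522

6^1 ≡ 6 (mod 989)
6^2 ≡ 6^2 = 36 ≡ 36 (mod 989)
6^4 ≡ 36^2 = 1296 ≡ 307 (mod 989)
6^8 ≡ 307^2 = 94249 ≡ 294 (mod 989)
6^16 ≡ 294^2 = 86436 ≡ 393 (mod 989)
6^32 ≡ 393^2 = 154449 ≡ 165 (mod 989)
6^64 ≡ 165^2 = 27225 ≡ 522 (mod 989)
6^128 ≡ 522^2 = 272484 ≡ 509 (mod 989)
6^256 ≡ 509^2 = 259081 ≡ 952 (mod 989)
6^512 ≡ 952^2 = 906304 ≡ 380 (mod 989)
988 = 512 + 256 + 128 + 64 + 16 + 8 + 4 in binary powers of 2.
So 6^988 ≡ 380 · 952 · 509 · 522 · 393 · 294 · 307 ≡ 522 (mod 989).
Since 522 ≠ 1, base 6 is a Fermat witness: 989 is composite.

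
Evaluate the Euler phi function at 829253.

Factor: 829253 = 83 · 97 · 103.
φ(829253) = (83−1) · (97−1) · (103−1) = 82 · 96 · 102 = 802944.

802944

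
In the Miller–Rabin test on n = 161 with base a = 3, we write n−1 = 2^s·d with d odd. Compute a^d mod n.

161 − 1 = 160 = 2^5 · 5, so d = 5.
3^1 ≡ 3 (mod 161)
3^2 ≡ 3^2 = 9 ≡ 9 (mod 161)
3^4 ≡ 9^2 = 81 ≡ 81 (mod 161)
5 = 4 + 1 in binary powers of 2.
So 3^5 ≡ 81 · 3 ≡ 82 (mod 161).
Squaring chain: 82 → 123 → 156 → 25 → 142; never reaches −1, so base 3 is a Miller–Rabin witness that 161 is composite.

82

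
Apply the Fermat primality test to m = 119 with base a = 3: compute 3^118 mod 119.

32

3^1 ≡ 3 (mod 119)
3^2 ≡ 3^2 = 9 ≡ 9 (mod 119)
3^4 ≡ 9^2 = 81 ≡ 81 (mod 119)
3^8 ≡ 81^2 = 6561 ≡ 16 (mod 119)
3^16 ≡ 16^2 = 256 ≡ 18 (mod 119)
3^32 ≡ 18^2 = 324 ≡ 86 (mod 119)
3^64 ≡ 86^2 = 7396 ≡ 18 (mod 119)
118 = 64 + 32 + 16 + 4 + 2 in binary powers of 2.
So 3^118 ≡ 18 · 86 · 18 · 81 · 9 ≡ 32 (mod 119).
Since 32 ≠ 1, base 3 is a Fermat witness: 119 is composite.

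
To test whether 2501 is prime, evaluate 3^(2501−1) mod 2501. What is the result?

245

3^1 ≡ 3 (mod 2501)
3^2 ≡ 3^2 = 9 ≡ 9 (mod 2501)
3^4 ≡ 9^2 = 81 ≡ 81 (mod 2501)
3^8 ≡ 81^2 = 6561 ≡ 1559 (mod 2501)
3^16 ≡ 1559^2 = 2430481 ≡ 2010 (mod 2501)
3^32 ≡ 2010^2 = 4040100 ≡ 985 (mod 2501)
3^64 ≡ 985^2 = 970225 ≡ 2338 (mod 2501)
3^128 ≡ 2338^2 = 5466244 ≡ 1559 (mod 2501)
3^256 ≡ 1559^2 = 2430481 ≡ 2010 (mod 2501)
3^512 ≡ 2010^2 = 4040100 ≡ 985 (mod 2501)
3^1024 ≡ 985^2 = 970225 ≡ 2338 (mod 2501)
3^2048 ≡ 2338^2 = 5466244 ≡ 1559 (mod 2501)
2500 = 2048 + 256 + 128 + 64 + 4 in binary powers of 2.
So 3^2500 ≡ 1559 · 2010 · 1559 · 2338 · 81 ≡ 245 (mod 2501).
Since 245 ≠ 1, base 3 is a Fermat witness: 2501 is composite.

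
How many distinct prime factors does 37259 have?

3

37259 = 19 · 1961
1961 = 37 · 53
37259 = 19 · 37 · 53, which has 3 distinct prime factors.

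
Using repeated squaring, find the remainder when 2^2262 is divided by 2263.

2^1 ≡ 2 (mod 2263)
2^2 ≡ 2^2 = 4 ≡ 4 (mod 2263)
2^4 ≡ 4^2 = 16 ≡ 16 (mod 2263)
2^8 ≡ 16^2 = 256 ≡ 256 (mod 2263)
2^16 ≡ 256^2 = 65536 ≡ 2172 (mod 2263)
2^32 ≡ 2172^2 = 4717584 ≡ 1492 (mod 2263)
2^64 ≡ 1492^2 = 2226064 ≡ 1535 (mod 2263)
2^128 ≡ 1535^2 = 2356225 ≡ 442 (mod 2263)
2^256 ≡ 442^2 = 195364 ≡ 746 (mod 2263)
2^512 ≡ 746^2 = 556516 ≡ 2081 (mod 2263)
2^1024 ≡ 2081^2 = 4330561 ≡ 1442 (mod 2263)
2^2048 ≡ 1442^2 = 2079364 ≡ 1930 (mod 2263)
2262 = 2048 + 128 + 64 + 16 + 4 + 2 in binary powers of 2.
So 2^2262 ≡ 1930 · 442 · 1535 · 2172 · 16 · 4 ≡ 1833 (mod 2263).
Since 1833 ≠ 1, base 2 is a Fermat witness: 2263 is composite.

1833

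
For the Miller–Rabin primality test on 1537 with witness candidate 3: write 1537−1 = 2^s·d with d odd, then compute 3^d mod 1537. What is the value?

1537 − 1 = 1536 = 2^9 · 3, so d = 3.
3^1 ≡ 3 (mod 1537)
3^2 ≡ 3^2 = 9 ≡ 9 (mod 1537)
3 = 2 + 1 in binary powers of 2.
So 3^3 ≡ 9 · 3 ≡ 27 (mod 1537).
Squaring chain: 27 → 729 → 1176 → 1213 → 460 → 1031 → 894 → 1533 → 16; never reaches −1, so base 3 is a Miller–Rabin witness that 1537 is composite.

27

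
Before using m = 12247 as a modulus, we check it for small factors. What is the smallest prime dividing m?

37

12247 is odd.
Digit sum 16, not divisible by 3.
Ends in 7: not divisible by 5.
7: 12247 = 7·1749 + 4
11: 12247 = 11·1113 + 4
13: 12247 = 13·942 + 1
17: 12247 = 17·720 + 7
19: 12247 = 19·644 + 11
23: 12247 = 23·532 + 11
29: 12247 = 29·422 + 9
31: 12247 = 31·395 + 2
37: 12247 = 37·331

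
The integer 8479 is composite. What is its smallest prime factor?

8479 is odd.
Digit sum 28, not divisible by 3.
Ends in 9: not divisible by 5.
7: 8479 = 7·1211 + 2
11: 8479 = 11·770 + 9
13: 8479 = 13·652 + 3
17: 8479 = 17·498 + 13
19: 8479 = 19·446 + 5
23: 8479 = 23·368 + 15
29: 8479 = 29·292 + 11
31: 8479 = 31·273 + 16
37: 8479 = 37·229 + 6
41: 8479 = 41·206 + 33
43: 8479 = 43·197 + 8
47: 8479 = 47·180 + 19
53: 8479 = 53·159 + 52
59: 8479 = 59·143 + 42
61: 8479 = 61·139

61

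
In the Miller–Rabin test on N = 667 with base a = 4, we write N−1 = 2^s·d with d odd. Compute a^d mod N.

179

667 − 1 = 666 = 2^1 · 333, so d = 333.
4^1 ≡ 4 (mod 667)
4^2 ≡ 4^2 = 16 ≡ 16 (mod 667)
4^4 ≡ 16^2 = 256 ≡ 256 (mod 667)
4^8 ≡ 256^2 = 65536 ≡ 170 (mod 667)
4^16 ≡ 170^2 = 28900 ≡ 219 (mod 667)
4^32 ≡ 219^2 = 47961 ≡ 604 (mod 667)
4^64 ≡ 604^2 = 364816 ≡ 634 (mod 667)
4^128 ≡ 634^2 = 401956 ≡ 422 (mod 667)
4^256 ≡ 422^2 = 178084 ≡ 662 (mod 667)
333 = 256 + 64 + 8 + 4 + 1 in binary powers of 2.
So 4^333 ≡ 662 · 634 · 170 · 256 · 4 ≡ 179 (mod 667).
Squaring chain: 179; never reaches −1, so base 4 is a Miller–Rabin witness that 667 is composite.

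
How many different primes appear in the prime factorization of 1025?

1025 = 5^2 · 41
1025 = 5^2 · 41, which has 2 distinct prime factors.

2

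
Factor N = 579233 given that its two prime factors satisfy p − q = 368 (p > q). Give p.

Since p = q + 368, we have 579233 = q(q + 368), so q² + 368q − 579233 = 0.
Discriminant: 368² + 4·579233 = 135424 + 2316932 = 2452356; √2452356 = 1566.
q = (−368 + 1566)/2 = 599, and p = q + 368 = 967.
Check: 599 · 967 = 579233.

967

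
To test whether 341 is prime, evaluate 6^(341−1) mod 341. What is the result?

56

6^1 ≡ 6 (mod 341)
6^2 ≡ 6^2 = 36 ≡ 36 (mod 341)
6^4 ≡ 36^2 = 1296 ≡ 273 (mod 341)
6^8 ≡ 273^2 = 74529 ≡ 191 (mod 341)
6^16 ≡ 191^2 = 36481 ≡ 335 (mod 341)
6^32 ≡ 335^2 = 112225 ≡ 36 (mod 341)
6^64 ≡ 36^2 = 1296 ≡ 273 (mod 341)
6^128 ≡ 273^2 = 74529 ≡ 191 (mod 341)
6^256 ≡ 191^2 = 36481 ≡ 335 (mod 341)
340 = 256 + 64 + 16 + 4 in binary powers of 2.
So 6^340 ≡ 335 · 273 · 335 · 273 ≡ 56 (mod 341).
Since 56 ≠ 1, base 6 is a Fermat witness: 341 is composite.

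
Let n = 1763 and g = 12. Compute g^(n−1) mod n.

1743

12^1 ≡ 12 (mod 1763)
12^2 ≡ 12^2 = 144 ≡ 144 (mod 1763)
12^4 ≡ 144^2 = 20736 ≡ 1343 (mod 1763)
12^8 ≡ 1343^2 = 1803649 ≡ 100 (mod 1763)
12^16 ≡ 100^2 = 10000 ≡ 1185 (mod 1763)
12^32 ≡ 1185^2 = 1404225 ≡ 877 (mod 1763)
12^64 ≡ 877^2 = 769129 ≡ 461 (mod 1763)
12^128 ≡ 461^2 = 212521 ≡ 961 (mod 1763)
12^256 ≡ 961^2 = 923521 ≡ 1472 (mod 1763)
12^512 ≡ 1472^2 = 2166784 ≡ 57 (mod 1763)
12^1024 ≡ 57^2 = 3249 ≡ 1486 (mod 1763)
1762 = 1024 + 512 + 128 + 64 + 32 + 2 in binary powers of 2.
So 12^1762 ≡ 1486 · 57 · 961 · 461 · 877 · 144 ≡ 1743 (mod 1763).
Since 1743 ≠ 1, base 12 is a Fermat witness: 1763 is composite.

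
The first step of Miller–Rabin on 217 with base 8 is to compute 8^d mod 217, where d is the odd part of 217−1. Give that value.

217 − 1 = 216 = 2^3 · 27, so d = 27.
8^1 ≡ 8 (mod 217)
8^2 ≡ 8^2 = 64 ≡ 64 (mod 217)
8^4 ≡ 64^2 = 4096 ≡ 190 (mod 217)
8^8 ≡ 190^2 = 36100 ≡ 78 (mod 217)
8^16 ≡ 78^2 = 6084 ≡ 8 (mod 217)
27 = 16 + 8 + 2 + 1 in binary powers of 2.
So 8^27 ≡ 8 · 78 · 64 · 8 ≡ 64 (mod 217).
Squaring chain: 64 → 190 → 78; never reaches −1, so base 8 is a Miller–Rabin witness that 217 is composite.

64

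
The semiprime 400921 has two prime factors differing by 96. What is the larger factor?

683

Since p = q + 96, we have 400921 = q(q + 96), so q² + 96q − 400921 = 0.
Discriminant: 96² + 4·400921 = 9216 + 1603684 = 1612900; √1612900 = 1270.
q = (−96 + 1270)/2 = 587, and p = q + 96 = 683.
Check: 587 · 683 = 400921.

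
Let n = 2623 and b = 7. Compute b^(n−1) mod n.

1979

7^1 ≡ 7 (mod 2623)
7^2 ≡ 7^2 = 49 ≡ 49 (mod 2623)
7^4 ≡ 49^2 = 2401 ≡ 2401 (mod 2623)
7^8 ≡ 2401^2 = 5764801 ≡ 2070 (mod 2623)
7^16 ≡ 2070^2 = 4284900 ≡ 1541 (mod 2623)
7^32 ≡ 1541^2 = 2374681 ≡ 866 (mod 2623)
7^64 ≡ 866^2 = 749956 ≡ 2401 (mod 2623)
7^128 ≡ 2401^2 = 5764801 ≡ 2070 (mod 2623)
7^256 ≡ 2070^2 = 4284900 ≡ 1541 (mod 2623)
7^512 ≡ 1541^2 = 2374681 ≡ 866 (mod 2623)
7^1024 ≡ 866^2 = 749956 ≡ 2401 (mod 2623)
7^2048 ≡ 2401^2 = 5764801 ≡ 2070 (mod 2623)
2622 = 2048 + 512 + 32 + 16 + 8 + 4 + 2 in binary powers of 2.
So 7^2622 ≡ 2070 · 866 · 866 · 1541 · 2070 · 2401 · 49 ≡ 1979 (mod 2623).
Since 1979 ≠ 1, base 7 is a Fermat witness: 2623 is composite.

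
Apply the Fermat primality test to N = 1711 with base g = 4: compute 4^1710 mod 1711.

4^1 ≡ 4 (mod 1711)
4^2 ≡ 4^2 = 16 ≡ 16 (mod 1711)
4^4 ≡ 16^2 = 256 ≡ 256 (mod 1711)
4^8 ≡ 256^2 = 65536 ≡ 518 (mod 1711)
4^16 ≡ 518^2 = 268324 ≡ 1408 (mod 1711)
4^32 ≡ 1408^2 = 1982464 ≡ 1126 (mod 1711)
4^64 ≡ 1126^2 = 1267876 ≡ 25 (mod 1711)
4^128 ≡ 25^2 = 625 ≡ 625 (mod 1711)
4^256 ≡ 625^2 = 390625 ≡ 517 (mod 1711)
4^512 ≡ 517^2 = 267289 ≡ 373 (mod 1711)
4^1024 ≡ 373^2 = 139129 ≡ 538 (mod 1711)
1710 = 1024 + 512 + 128 + 32 + 8 + 4 + 2 in binary powers of 2.
So 4^1710 ≡ 538 · 373 · 625 · 1126 · 518 · 256 · 16 ≡ 74 (mod 1711).
Since 74 ≠ 1, base 4 is a Fermat witness: 1711 is composite.

74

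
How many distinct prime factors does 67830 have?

67830 = 2 · 33915
33915 = 3 · 11305
11305 = 5 · 2261
2261 = 7 · 323
323 = 17 · 19
67830 = 2 · 3 · 5 · 7 · 17 · 19, which has 6 distinct prime factors.

6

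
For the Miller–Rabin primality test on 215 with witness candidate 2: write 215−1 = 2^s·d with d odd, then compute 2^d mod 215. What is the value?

168

215 − 1 = 214 = 2^1 · 107, so d = 107.
2^1 ≡ 2 (mod 215)
2^2 ≡ 2^2 = 4 ≡ 4 (mod 215)
2^4 ≡ 4^2 = 16 ≡ 16 (mod 215)
2^8 ≡ 16^2 = 256 ≡ 41 (mod 215)
2^16 ≡ 41^2 = 1681 ≡ 176 (mod 215)
2^32 ≡ 176^2 = 30976 ≡ 16 (mod 215)
2^64 ≡ 16^2 = 256 ≡ 41 (mod 215)
107 = 64 + 32 + 8 + 2 + 1 in binary powers of 2.
So 2^107 ≡ 41 · 16 · 41 · 4 · 2 ≡ 168 (mod 215).
Squaring chain: 168; never reaches −1, so base 2 is a Miller–Rabin witness that 215 is composite.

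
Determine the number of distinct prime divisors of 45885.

45885 = 3 · 15295
15295 = 5 · 3059
3059 = 7 · 437
437 = 19 · 23
45885 = 3 · 5 · 7 · 19 · 23, which has 5 distinct prime factors.

5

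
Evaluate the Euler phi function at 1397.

Factor: 1397 = 11 · 127.
φ(1397) = (11−1) · (127−1) = 10 · 126 = 1260.

1260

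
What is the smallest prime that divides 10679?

59

10679 is odd.
Digit sum 23, not divisible by 3.
Ends in 9: not divisible by 5.
7: 10679 = 7·1525 + 4
11: 10679 = 11·970 + 9
13: 10679 = 13·821 + 6
17: 10679 = 17·628 + 3
19: 10679 = 19·562 + 1
23: 10679 = 23·464 + 7
29: 10679 = 29·368 + 7
31: 10679 = 31·344 + 15
37: 10679 = 37·288 + 23
41: 10679 = 41·260 + 19
43: 10679 = 43·248 + 15
47: 10679 = 47·227 + 10
53: 10679 = 53·201 + 26
59: 10679 = 59·181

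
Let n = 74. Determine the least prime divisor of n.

2

74 is even: 2 divides it.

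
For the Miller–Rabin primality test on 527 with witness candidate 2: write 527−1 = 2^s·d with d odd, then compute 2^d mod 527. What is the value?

349

527 − 1 = 526 = 2^1 · 263, so d = 263.
2^1 ≡ 2 (mod 527)
2^2 ≡ 2^2 = 4 ≡ 4 (mod 527)
2^4 ≡ 4^2 = 16 ≡ 16 (mod 527)
2^8 ≡ 16^2 = 256 ≡ 256 (mod 527)
2^16 ≡ 256^2 = 65536 ≡ 188 (mod 527)
2^32 ≡ 188^2 = 35344 ≡ 35 (mod 527)
2^64 ≡ 35^2 = 1225 ≡ 171 (mod 527)
2^128 ≡ 171^2 = 29241 ≡ 256 (mod 527)
2^256 ≡ 256^2 = 65536 ≡ 188 (mod 527)
263 = 256 + 4 + 2 + 1 in binary powers of 2.
So 2^263 ≡ 188 · 16 · 4 · 2 ≡ 349 (mod 527).
Squaring chain: 349; never reaches −1, so base 2 is a Miller–Rabin witness that 527 is composite.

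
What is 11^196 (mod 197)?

11^1 ≡ 11 (mod 197)
11^2 ≡ 11^2 = 121 ≡ 121 (mod 197)
11^4 ≡ 121^2 = 14641 ≡ 63 (mod 197)
11^8 ≡ 63^2 = 3969 ≡ 29 (mod 197)
11^16 ≡ 29^2 = 841 ≡ 53 (mod 197)
11^32 ≡ 53^2 = 2809 ≡ 51 (mod 197)
11^64 ≡ 51^2 = 2601 ≡ 40 (mod 197)
11^128 ≡ 40^2 = 1600 ≡ 24 (mod 197)
196 = 128 + 64 + 4 in binary powers of 2.
So 11^196 ≡ 24 · 40 · 63 ≡ 1 (mod 197).
Since the result is 1, base 11 gives no evidence that 197 is composite.

1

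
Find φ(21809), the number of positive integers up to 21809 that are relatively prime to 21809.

21504

Factor: 21809 = 113 · 193.
φ(21809) = (113−1) · (193−1) = 112 · 192 = 21504.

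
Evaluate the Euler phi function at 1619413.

Factor: 1619413 = 83 · 109 · 179.
φ(1619413) = (83−1) · (109−1) · (179−1) = 82 · 108 · 178 = 1576368.

1576368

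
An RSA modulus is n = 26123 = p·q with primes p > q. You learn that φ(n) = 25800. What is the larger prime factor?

173

φ(n) = (p−1)(q−1) = n − (p+q) + 1, so p + q = 26123 − 25800 + 1 = 324.
p and q are the roots of t² − 324t + 26123 = 0.
Discriminant: 324² − 4·26123 = 104976 − 104492 = 484; √484 = 22.
q = (324 − 22)/2 = 151, p = (324 + 22)/2 = 173.
Check: 151 · 173 = 26123.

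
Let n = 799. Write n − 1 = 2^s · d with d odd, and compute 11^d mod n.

799 − 1 = 798 = 2^1 · 399, so d = 399.
11^1 ≡ 11 (mod 799)
11^2 ≡ 11^2 = 121 ≡ 121 (mod 799)
11^4 ≡ 121^2 = 14641 ≡ 259 (mod 799)
11^8 ≡ 259^2 = 67081 ≡ 764 (mod 799)
11^16 ≡ 764^2 = 583696 ≡ 426 (mod 799)
11^32 ≡ 426^2 = 181476 ≡ 103 (mod 799)
11^64 ≡ 103^2 = 10609 ≡ 222 (mod 799)
11^128 ≡ 222^2 = 49284 ≡ 545 (mod 799)
11^256 ≡ 545^2 = 297025 ≡ 596 (mod 799)
399 = 256 + 128 + 8 + 4 + 2 + 1 in binary powers of 2.
So 11^399 ≡ 596 · 545 · 764 · 259 · 121 · 11 ≡ 82 (mod 799).
Squaring chain: 82; never reaches −1, so base 11 is a Miller–Rabin witness that 799 is composite.

82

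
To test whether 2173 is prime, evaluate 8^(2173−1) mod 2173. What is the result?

346

8^1 ≡ 8 (mod 2173)
8^2 ≡ 8^2 = 64 ≡ 64 (mod 2173)
8^4 ≡ 64^2 = 4096 ≡ 1923 (mod 2173)
8^8 ≡ 1923^2 = 3697929 ≡ 1656 (mod 2173)
8^16 ≡ 1656^2 = 2742336 ≡ 10 (mod 2173)
8^32 ≡ 10^2 = 100 ≡ 100 (mod 2173)
8^64 ≡ 100^2 = 10000 ≡ 1308 (mod 2173)
8^128 ≡ 1308^2 = 1710864 ≡ 713 (mod 2173)
8^256 ≡ 713^2 = 508369 ≡ 2060 (mod 2173)
8^512 ≡ 2060^2 = 4243600 ≡ 1904 (mod 2173)
8^1024 ≡ 1904^2 = 3625216 ≡ 652 (mod 2173)
8^2048 ≡ 652^2 = 425104 ≡ 1369 (mod 2173)
2172 = 2048 + 64 + 32 + 16 + 8 + 4 in binary powers of 2.
So 8^2172 ≡ 1369 · 1308 · 100 · 10 · 1656 · 1923 ≡ 346 (mod 2173).
Since 346 ≠ 1, base 8 is a Fermat witness: 2173 is composite.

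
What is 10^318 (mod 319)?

10^1 ≡ 10 (mod 319)
10^2 ≡ 10^2 = 100 ≡ 100 (mod 319)
10^4 ≡ 100^2 = 10000 ≡ 111 (mod 319)
10^8 ≡ 111^2 = 12321 ≡ 199 (mod 319)
10^16 ≡ 199^2 = 39601 ≡ 45 (mod 319)
10^32 ≡ 45^2 = 2025 ≡ 111 (mod 319)
10^64 ≡ 111^2 = 12321 ≡ 199 (mod 319)
10^128 ≡ 199^2 = 39601 ≡ 45 (mod 319)
10^256 ≡ 45^2 = 2025 ≡ 111 (mod 319)
318 = 256 + 32 + 16 + 8 + 4 + 2 in binary powers of 2.
So 10^318 ≡ 111 · 111 · 45 · 199 · 111 · 100 ≡ 122 (mod 319).
Since 122 ≠ 1, base 10 is a Fermat witness: 319 is composite.

122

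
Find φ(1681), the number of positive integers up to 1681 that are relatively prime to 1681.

Factor: 1681 = 41^2.
φ(1681) = 41^1·(41−1) = 1640.

1640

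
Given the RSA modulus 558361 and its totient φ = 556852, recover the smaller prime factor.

647

φ(n) = (p−1)(q−1) = n − (p+q) + 1, so p + q = 558361 − 556852 + 1 = 1510.
p and q are the roots of t² − 1510t + 558361 = 0.
Discriminant: 1510² − 4·558361 = 2280100 − 2233444 = 46656; √46656 = 216.
q = (1510 − 216)/2 = 647, p = (1510 + 216)/2 = 863.
Check: 647 · 863 = 558361.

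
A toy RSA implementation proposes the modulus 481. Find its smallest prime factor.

481 is odd.
Digit sum 13, not divisible by 3.
Ends in 1: not divisible by 5.
7: 481 = 7·68 + 5
11: 481 = 11·43 + 8
13: 481 = 13·37

13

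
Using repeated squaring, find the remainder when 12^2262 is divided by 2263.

12^1 ≡ 12 (mod 2263)
12^2 ≡ 12^2 = 144 ≡ 144 (mod 2263)
12^4 ≡ 144^2 = 20736 ≡ 369 (mod 2263)
12^8 ≡ 369^2 = 136161 ≡ 381 (mod 2263)
12^16 ≡ 381^2 = 145161 ≡ 329 (mod 2263)
12^32 ≡ 329^2 = 108241 ≡ 1880 (mod 2263)
12^64 ≡ 1880^2 = 3534400 ≡ 1857 (mod 2263)
12^128 ≡ 1857^2 = 3448449 ≡ 1900 (mod 2263)
12^256 ≡ 1900^2 = 3610000 ≡ 515 (mod 2263)
12^512 ≡ 515^2 = 265225 ≡ 454 (mod 2263)
12^1024 ≡ 454^2 = 206116 ≡ 183 (mod 2263)
12^2048 ≡ 183^2 = 33489 ≡ 1807 (mod 2263)
2262 = 2048 + 128 + 64 + 16 + 4 + 2 in binary powers of 2.
So 12^2262 ≡ 1807 · 1900 · 1857 · 329 · 369 · 144 ≡ 593 (mod 2263).
Since 593 ≠ 1, base 12 is a Fermat witness: 2263 is composite.

593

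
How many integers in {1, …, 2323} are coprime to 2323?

2200

Factor: 2323 = 23 · 101.
φ(2323) = (23−1) · (101−1) = 22 · 100 = 2200.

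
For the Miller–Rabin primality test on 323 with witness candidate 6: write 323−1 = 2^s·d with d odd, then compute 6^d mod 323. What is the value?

244

323 − 1 = 322 = 2^1 · 161, so d = 161.
6^1 ≡ 6 (mod 323)
6^2 ≡ 6^2 = 36 ≡ 36 (mod 323)
6^4 ≡ 36^2 = 1296 ≡ 4 (mod 323)
6^8 ≡ 4^2 = 16 ≡ 16 (mod 323)
6^16 ≡ 16^2 = 256 ≡ 256 (mod 323)
6^32 ≡ 256^2 = 65536 ≡ 290 (mod 323)
6^64 ≡ 290^2 = 84100 ≡ 120 (mod 323)
6^128 ≡ 120^2 = 14400 ≡ 188 (mod 323)
161 = 128 + 32 + 1 in binary powers of 2.
So 6^161 ≡ 188 · 290 · 6 ≡ 244 (mod 323).
Squaring chain: 244; never reaches −1, so base 6 is a Miller–Rabin witness that 323 is composite.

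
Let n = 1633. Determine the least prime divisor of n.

23

1633 is odd.
Digit sum 13, not divisible by 3.
Ends in 3: not divisible by 5.
7: 1633 = 7·233 + 2
11: 1633 = 11·148 + 5
13: 1633 = 13·125 + 8
17: 1633 = 17·96 + 1
19: 1633 = 19·85 + 18
23: 1633 = 23·71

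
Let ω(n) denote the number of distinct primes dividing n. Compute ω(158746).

158746 = 2 · 79373
79373 = 7 · 11339
11339 = 17 · 667
667 = 23 · 29
158746 = 2 · 7 · 17 · 23 · 29, which has 5 distinct prime factors.

5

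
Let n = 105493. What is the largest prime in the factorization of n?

105493 = 31 · 3403
3403 = 41 · 83
83 is prime.
So 105493 = 31 · 41 · 83; the largest prime factor is 83.

83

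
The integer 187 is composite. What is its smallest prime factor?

187 is odd.
Digit sum 16, not divisible by 3.
Ends in 7: not divisible by 5.
7: 187 = 7·26 + 5
11: 187 = 11·17

11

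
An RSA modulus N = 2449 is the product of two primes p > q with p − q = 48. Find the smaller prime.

31

Since p = q + 48, we have 2449 = q(q + 48), so q² + 48q − 2449 = 0.
Discriminant: 48² + 4·2449 = 2304 + 9796 = 12100; √12100 = 110.
q = (−48 + 110)/2 = 31, and p = q + 48 = 79.
Check: 31 · 79 = 2449.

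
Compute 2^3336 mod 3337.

1835

2^1 ≡ 2 (mod 3337)
2^2 ≡ 2^2 = 4 ≡ 4 (mod 3337)
2^4 ≡ 4^2 = 16 ≡ 16 (mod 3337)
2^8 ≡ 16^2 = 256 ≡ 256 (mod 3337)
2^16 ≡ 256^2 = 65536 ≡ 2133 (mod 3337)
2^32 ≡ 2133^2 = 4549689 ≡ 1358 (mod 3337)
2^64 ≡ 1358^2 = 1844164 ≡ 2140 (mod 3337)
2^128 ≡ 2140^2 = 4579600 ≡ 1236 (mod 3337)
2^256 ≡ 1236^2 = 1527696 ≡ 2687 (mod 3337)
2^512 ≡ 2687^2 = 7219969 ≡ 2038 (mod 3337)
2^1024 ≡ 2038^2 = 4153444 ≡ 2216 (mod 3337)
2^2048 ≡ 2216^2 = 4910656 ≡ 1929 (mod 3337)
3336 = 2048 + 1024 + 256 + 8 in binary powers of 2.
So 2^3336 ≡ 1929 · 2216 · 2687 · 256 ≡ 1835 (mod 3337).
Since 1835 ≠ 1, base 2 is a Fermat witness: 3337 is composite.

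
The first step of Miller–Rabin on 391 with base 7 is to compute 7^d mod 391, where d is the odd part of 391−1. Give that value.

241

391 − 1 = 390 = 2^1 · 195, so d = 195.
7^1 ≡ 7 (mod 391)
7^2 ≡ 7^2 = 49 ≡ 49 (mod 391)
7^4 ≡ 49^2 = 2401 ≡ 55 (mod 391)
7^8 ≡ 55^2 = 3025 ≡ 288 (mod 391)
7^16 ≡ 288^2 = 82944 ≡ 52 (mod 391)
7^32 ≡ 52^2 = 2704 ≡ 358 (mod 391)
7^64 ≡ 358^2 = 128164 ≡ 307 (mod 391)
7^128 ≡ 307^2 = 94249 ≡ 18 (mod 391)
195 = 128 + 64 + 2 + 1 in binary powers of 2.
So 7^195 ≡ 18 · 307 · 49 · 7 ≡ 241 (mod 391).
Squaring chain: 241; never reaches −1, so base 7 is a Miller–Rabin witness that 391 is composite.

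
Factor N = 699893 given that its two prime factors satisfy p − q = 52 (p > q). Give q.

Since p = q + 52, we have 699893 = q(q + 52), so q² + 52q − 699893 = 0.
Discriminant: 52² + 4·699893 = 2704 + 2799572 = 2802276; √2802276 = 1674.
q = (−52 + 1674)/2 = 811, and p = q + 52 = 863.
Check: 811 · 863 = 699893.

811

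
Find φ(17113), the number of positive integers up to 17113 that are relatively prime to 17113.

16848

Factor: 17113 = 109 · 157.
φ(17113) = (109−1) · (157−1) = 108 · 156 = 16848.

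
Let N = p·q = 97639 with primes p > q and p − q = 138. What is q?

251

Since p = q + 138, we have 97639 = q(q + 138), so q² + 138q − 97639 = 0.
Discriminant: 138² + 4·97639 = 19044 + 390556 = 409600; √409600 = 640.
q = (−138 + 640)/2 = 251, and p = q + 138 = 389.
Check: 251 · 389 = 97639.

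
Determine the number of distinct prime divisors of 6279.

4

6279 = 3 · 2093
2093 = 7 · 299
299 = 13 · 23
6279 = 3 · 7 · 13 · 23, which has 4 distinct prime factors.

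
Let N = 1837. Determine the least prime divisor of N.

11

1837 is odd.
Digit sum 19, not divisible by 3.
Ends in 7: not divisible by 5.
7: 1837 = 7·262 + 3
11: 1837 = 11·167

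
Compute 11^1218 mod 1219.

11^1 ≡ 11 (mod 1219)
11^2 ≡ 11^2 = 121 ≡ 121 (mod 1219)
11^4 ≡ 121^2 = 14641 ≡ 13 (mod 1219)
11^8 ≡ 13^2 = 169 ≡ 169 (mod 1219)
11^16 ≡ 169^2 = 28561 ≡ 524 (mod 1219)
11^32 ≡ 524^2 = 274576 ≡ 301 (mod 1219)
11^64 ≡ 301^2 = 90601 ≡ 395 (mod 1219)
11^128 ≡ 395^2 = 156025 ≡ 1212 (mod 1219)
11^256 ≡ 1212^2 = 1468944 ≡ 49 (mod 1219)
11^512 ≡ 49^2 = 2401 ≡ 1182 (mod 1219)
11^1024 ≡ 1182^2 = 1397124 ≡ 150 (mod 1219)
1218 = 1024 + 128 + 64 + 2 in binary powers of 2.
So 11^1218 ≡ 150 · 1212 · 395 · 121 ≡ 261 (mod 1219).
Since 261 ≠ 1, base 11 is a Fermat witness: 1219 is composite.

261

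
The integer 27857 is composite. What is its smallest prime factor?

89

27857 is odd.
Digit sum 29, not divisible by 3.
Ends in 7: not divisible by 5.
7: 27857 = 7·3979 + 4
11: 27857 = 11·2532 + 5
13: 27857 = 13·2142 + 11
17: 27857 = 17·1638 + 11
19: 27857 = 19·1466 + 3
23: 27857 = 23·1211 + 4
29: 27857 = 29·960 + 17
31: 27857 = 31·898 + 19
37: 27857 = 37·752 + 33
41: 27857 = 41·679 + 18
43: 27857 = 43·647 + 36
47: 27857 = 47·592 + 33
53: 27857 = 53·525 + 32
59: 27857 = 59·472 + 9
61: 27857 = 61·456 + 41
67: 27857 = 67·415 + 52
71: 27857 = 71·392 + 25
73: 27857 = 73·381 + 44
79: 27857 = 79·352 + 49
83: 27857 = 83·335 + 52
89: 27857 = 89·313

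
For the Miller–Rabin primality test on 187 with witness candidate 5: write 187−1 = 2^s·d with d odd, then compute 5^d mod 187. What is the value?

187 − 1 = 186 = 2^1 · 93, so d = 93.
5^1 ≡ 5 (mod 187)
5^2 ≡ 5^2 = 25 ≡ 25 (mod 187)
5^4 ≡ 25^2 = 625 ≡ 64 (mod 187)
5^8 ≡ 64^2 = 4096 ≡ 169 (mod 187)
5^16 ≡ 169^2 = 28561 ≡ 137 (mod 187)
5^32 ≡ 137^2 = 18769 ≡ 69 (mod 187)
5^64 ≡ 69^2 = 4761 ≡ 86 (mod 187)
93 = 64 + 16 + 8 + 4 + 1 in binary powers of 2.
So 5^93 ≡ 86 · 137 · 169 · 64 · 5 ≡ 37 (mod 187).
Squaring chain: 37; never reaches −1, so base 5 is a Miller–Rabin witness that 187 is composite.

37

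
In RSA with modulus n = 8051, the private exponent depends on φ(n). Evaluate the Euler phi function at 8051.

7872

Factor: 8051 = 83 · 97.
φ(8051) = (83−1) · (97−1) = 82 · 96 = 7872.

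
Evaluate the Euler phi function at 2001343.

Factor: 2001343 = 89 · 113 · 199.
φ(2001343) = (89−1) · (113−1) · (199−1) = 88 · 112 · 198 = 1951488.

1951488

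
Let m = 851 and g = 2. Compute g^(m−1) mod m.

2^1 ≡ 2 (mod 851)
2^2 ≡ 2^2 = 4 ≡ 4 (mod 851)
2^4 ≡ 4^2 = 16 ≡ 16 (mod 851)
2^8 ≡ 16^2 = 256 ≡ 256 (mod 851)
2^16 ≡ 256^2 = 65536 ≡ 9 (mod 851)
2^32 ≡ 9^2 = 81 ≡ 81 (mod 851)
2^64 ≡ 81^2 = 6561 ≡ 604 (mod 851)
2^128 ≡ 604^2 = 364816 ≡ 588 (mod 851)
2^256 ≡ 588^2 = 345744 ≡ 238 (mod 851)
2^512 ≡ 238^2 = 56644 ≡ 478 (mod 851)
850 = 512 + 256 + 64 + 16 + 2 in binary powers of 2.
So 2^850 ≡ 478 · 238 · 604 · 9 · 4 ≡ 169 (mod 851).
Since 169 ≠ 1, base 2 is a Fermat witness: 851 is composite.

169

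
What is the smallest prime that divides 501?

501 is odd.
Digit sum 6, divisible by 3.

3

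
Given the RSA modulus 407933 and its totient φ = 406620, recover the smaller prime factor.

503

φ(n) = (p−1)(q−1) = n − (p+q) + 1, so p + q = 407933 − 406620 + 1 = 1314.
p and q are the roots of t² − 1314t + 407933 = 0.
Discriminant: 1314² − 4·407933 = 1726596 − 1631732 = 94864; √94864 = 308.
q = (1314 − 308)/2 = 503, p = (1314 + 308)/2 = 811.
Check: 503 · 811 = 407933.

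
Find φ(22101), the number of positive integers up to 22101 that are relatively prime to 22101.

Factor: 22101 = 3 · 53 · 139.
φ(22101) = (3−1) · (53−1) · (139−1) = 2 · 52 · 138 = 14352.

14352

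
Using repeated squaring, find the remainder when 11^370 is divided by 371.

11^1 ≡ 11 (mod 371)
11^2 ≡ 11^2 = 121 ≡ 121 (mod 371)
11^4 ≡ 121^2 = 14641 ≡ 172 (mod 371)
11^8 ≡ 172^2 = 29584 ≡ 275 (mod 371)
11^16 ≡ 275^2 = 75625 ≡ 312 (mod 371)
11^32 ≡ 312^2 = 97344 ≡ 142 (mod 371)
11^64 ≡ 142^2 = 20164 ≡ 130 (mod 371)
11^128 ≡ 130^2 = 16900 ≡ 205 (mod 371)
11^256 ≡ 205^2 = 42025 ≡ 102 (mod 371)
370 = 256 + 64 + 32 + 16 + 2 in binary powers of 2.
So 11^370 ≡ 102 · 130 · 142 · 312 · 121 ≡ 354 (mod 371).
Since 354 ≠ 1, base 11 is a Fermat witness: 371 is composite.

354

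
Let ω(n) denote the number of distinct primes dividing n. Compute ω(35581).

4

35581 = 7 · 5083
5083 = 13 · 391
391 = 17 · 23
35581 = 7 · 13 · 17 · 23, which has 4 distinct prime factors.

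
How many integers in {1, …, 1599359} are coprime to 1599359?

Factor: 1599359 = 61 · 157 · 167.
φ(1599359) = (61−1) · (157−1) · (167−1) = 60 · 156 · 166 = 1553760.

1553760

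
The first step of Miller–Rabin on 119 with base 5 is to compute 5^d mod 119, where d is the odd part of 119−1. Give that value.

45

119 − 1 = 118 = 2^1 · 59, so d = 59.
5^1 ≡ 5 (mod 119)
5^2 ≡ 5^2 = 25 ≡ 25 (mod 119)
5^4 ≡ 25^2 = 625 ≡ 30 (mod 119)
5^8 ≡ 30^2 = 900 ≡ 67 (mod 119)
5^16 ≡ 67^2 = 4489 ≡ 86 (mod 119)
5^32 ≡ 86^2 = 7396 ≡ 18 (mod 119)
59 = 32 + 16 + 8 + 2 + 1 in binary powers of 2.
So 5^59 ≡ 18 · 86 · 67 · 25 · 5 ≡ 45 (mod 119).
Squaring chain: 45; never reaches −1, so base 5 is a Miller–Rabin witness that 119 is composite.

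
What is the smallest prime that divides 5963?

5963 is odd.
Digit sum 23, not divisible by 3.
Ends in 3: not divisible by 5.
7: 5963 = 7·851 + 6
11: 5963 = 11·542 + 1
13: 5963 = 13·458 + 9
17: 5963 = 17·350 + 13
19: 5963 = 19·313 + 16
23: 5963 = 23·259 + 6
29: 5963 = 29·205 + 18
31: 5963 = 31·192 + 11
37: 5963 = 37·161 + 6
41: 5963 = 41·145 + 18
43: 5963 = 43·138 + 29
47: 5963 = 47·126 + 41
53: 5963 = 53·112 + 27
59: 5963 = 59·101 + 4
61: 5963 = 61·97 + 46
67: 5963 = 67·89

67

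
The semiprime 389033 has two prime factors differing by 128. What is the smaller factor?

Since p = q + 128, we have 389033 = q(q + 128), so q² + 128q − 389033 = 0.
Discriminant: 128² + 4·389033 = 16384 + 1556132 = 1572516; √1572516 = 1254.
q = (−128 + 1254)/2 = 563, and p = q + 128 = 691.
Check: 563 · 691 = 389033.

563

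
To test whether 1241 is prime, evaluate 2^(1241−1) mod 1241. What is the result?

1004

2^1 ≡ 2 (mod 1241)
2^2 ≡ 2^2 = 4 ≡ 4 (mod 1241)
2^4 ≡ 4^2 = 16 ≡ 16 (mod 1241)
2^8 ≡ 16^2 = 256 ≡ 256 (mod 1241)
2^16 ≡ 256^2 = 65536 ≡ 1004 (mod 1241)
2^32 ≡ 1004^2 = 1008016 ≡ 324 (mod 1241)
2^64 ≡ 324^2 = 104976 ≡ 732 (mod 1241)
2^128 ≡ 732^2 = 535824 ≡ 953 (mod 1241)
2^256 ≡ 953^2 = 908209 ≡ 1038 (mod 1241)
2^512 ≡ 1038^2 = 1077444 ≡ 256 (mod 1241)
2^1024 ≡ 256^2 = 65536 ≡ 1004 (mod 1241)
1240 = 1024 + 128 + 64 + 16 + 8 in binary powers of 2.
So 2^1240 ≡ 1004 · 953 · 732 · 1004 · 256 ≡ 1004 (mod 1241).
Since 1004 ≠ 1, base 2 is a Fermat witness: 1241 is composite.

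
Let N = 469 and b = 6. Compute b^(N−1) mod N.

6^1 ≡ 6 (mod 469)
6^2 ≡ 6^2 = 36 ≡ 36 (mod 469)
6^4 ≡ 36^2 = 1296 ≡ 358 (mod 469)
6^8 ≡ 358^2 = 128164 ≡ 127 (mod 469)
6^16 ≡ 127^2 = 16129 ≡ 183 (mod 469)
6^32 ≡ 183^2 = 33489 ≡ 190 (mod 469)
6^64 ≡ 190^2 = 36100 ≡ 456 (mod 469)
6^128 ≡ 456^2 = 207936 ≡ 169 (mod 469)
6^256 ≡ 169^2 = 28561 ≡ 421 (mod 469)
468 = 256 + 128 + 64 + 16 + 4 in binary powers of 2.
So 6^468 ≡ 421 · 169 · 456 · 183 · 358 ≡ 225 (mod 469).
Since 225 ≠ 1, base 6 is a Fermat witness: 469 is composite.

225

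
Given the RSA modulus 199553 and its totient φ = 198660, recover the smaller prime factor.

431

φ(n) = (p−1)(q−1) = n − (p+q) + 1, so p + q = 199553 − 198660 + 1 = 894.
p and q are the roots of t² − 894t + 199553 = 0.
Discriminant: 894² − 4·199553 = 799236 − 798212 = 1024; √1024 = 32.
q = (894 − 32)/2 = 431, p = (894 + 32)/2 = 463.
Check: 431 · 463 = 199553.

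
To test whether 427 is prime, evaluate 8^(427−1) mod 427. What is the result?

8^1 ≡ 8 (mod 427)
8^2 ≡ 8^2 = 64 ≡ 64 (mod 427)
8^4 ≡ 64^2 = 4096 ≡ 253 (mod 427)
8^8 ≡ 253^2 = 64009 ≡ 386 (mod 427)
8^16 ≡ 386^2 = 148996 ≡ 400 (mod 427)
8^32 ≡ 400^2 = 160000 ≡ 302 (mod 427)
8^64 ≡ 302^2 = 91204 ≡ 253 (mod 427)
8^128 ≡ 253^2 = 64009 ≡ 386 (mod 427)
8^256 ≡ 386^2 = 148996 ≡ 400 (mod 427)
426 = 256 + 128 + 32 + 8 + 2 in binary powers of 2.
So 8^426 ≡ 400 · 386 · 302 · 386 · 64 ≡ 393 (mod 427).
Since 393 ≠ 1, base 8 is a Fermat witness: 427 is composite.

393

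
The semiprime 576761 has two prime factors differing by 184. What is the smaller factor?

673

Since p = q + 184, we have 576761 = q(q + 184), so q² + 184q − 576761 = 0.
Discriminant: 184² + 4·576761 = 33856 + 2307044 = 2340900; √2340900 = 1530.
q = (−184 + 1530)/2 = 673, and p = q + 184 = 857.
Check: 673 · 857 = 576761.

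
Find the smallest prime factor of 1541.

23

1541 is odd.
Digit sum 11, not divisible by 3.
Ends in 1: not divisible by 5.
7: 1541 = 7·220 + 1
11: 1541 = 11·140 + 1
13: 1541 = 13·118 + 7
17: 1541 = 17·90 + 11
19: 1541 = 19·81 + 2
23: 1541 = 23·67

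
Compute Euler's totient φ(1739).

Factor: 1739 = 37 · 47.
φ(1739) = (37−1) · (47−1) = 36 · 46 = 1656.

1656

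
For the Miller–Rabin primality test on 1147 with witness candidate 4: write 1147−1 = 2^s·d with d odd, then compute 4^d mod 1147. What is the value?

529

1147 − 1 = 1146 = 2^1 · 573, so d = 573.
4^1 ≡ 4 (mod 1147)
4^2 ≡ 4^2 = 16 ≡ 16 (mod 1147)
4^4 ≡ 16^2 = 256 ≡ 256 (mod 1147)
4^8 ≡ 256^2 = 65536 ≡ 157 (mod 1147)
4^16 ≡ 157^2 = 24649 ≡ 562 (mod 1147)
4^32 ≡ 562^2 = 315844 ≡ 419 (mod 1147)
4^64 ≡ 419^2 = 175561 ≡ 70 (mod 1147)
4^128 ≡ 70^2 = 4900 ≡ 312 (mod 1147)
4^256 ≡ 312^2 = 97344 ≡ 996 (mod 1147)
4^512 ≡ 996^2 = 992016 ≡ 1008 (mod 1147)
573 = 512 + 32 + 16 + 8 + 4 + 1 in binary powers of 2.
So 4^573 ≡ 1008 · 419 · 562 · 157 · 256 · 4 ≡ 529 (mod 1147).
Squaring chain: 529; never reaches −1, so base 4 is a Miller–Rabin witness that 1147 is composite.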